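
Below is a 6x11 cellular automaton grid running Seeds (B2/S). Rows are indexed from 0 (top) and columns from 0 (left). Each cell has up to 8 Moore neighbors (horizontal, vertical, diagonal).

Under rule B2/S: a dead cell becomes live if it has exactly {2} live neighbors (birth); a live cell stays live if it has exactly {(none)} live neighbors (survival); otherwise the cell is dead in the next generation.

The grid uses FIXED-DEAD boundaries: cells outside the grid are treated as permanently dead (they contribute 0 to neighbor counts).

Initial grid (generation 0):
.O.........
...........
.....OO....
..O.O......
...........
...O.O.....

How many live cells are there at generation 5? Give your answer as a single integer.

Answer: 8

Derivation:
Simulating step by step:
Generation 0 (given above): 7 live cells
Generation 1: 9 live cells
...........
.....OO....
...OO......
...O..O....
..O..O.....
....O......
Generation 2: 8 live cells
.....OO....
...O.......
..O....O...
...........
......O....
...O.O.....
Generation 3: 12 live cells
....O......
..O.OO.O...
...O.......
......OO...
....OO.....
....O.O....
Generation 4: 7 live cells
......O....
......O....
..O.....O..
...O.......
...O.......
...O.......
Generation 5: 8 live cells
.....O.O...
.....O.....
...O...O...
....O......
...........
..O.O......
Population at generation 5: 8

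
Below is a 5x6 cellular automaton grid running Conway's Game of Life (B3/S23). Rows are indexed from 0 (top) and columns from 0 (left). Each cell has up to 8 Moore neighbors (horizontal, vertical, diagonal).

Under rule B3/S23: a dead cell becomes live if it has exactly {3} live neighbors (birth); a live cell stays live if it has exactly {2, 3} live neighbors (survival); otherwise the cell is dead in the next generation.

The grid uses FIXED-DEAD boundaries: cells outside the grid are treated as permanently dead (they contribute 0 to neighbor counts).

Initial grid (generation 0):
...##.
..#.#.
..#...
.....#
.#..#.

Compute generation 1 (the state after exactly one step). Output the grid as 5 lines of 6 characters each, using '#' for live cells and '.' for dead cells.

Answer: ...##.
..#.#.
...#..
......
......

Derivation:
Simulating step by step:
Generation 0 (given above): 8 live cells
Generation 1: 5 live cells
(generation 1 grid is the final answer)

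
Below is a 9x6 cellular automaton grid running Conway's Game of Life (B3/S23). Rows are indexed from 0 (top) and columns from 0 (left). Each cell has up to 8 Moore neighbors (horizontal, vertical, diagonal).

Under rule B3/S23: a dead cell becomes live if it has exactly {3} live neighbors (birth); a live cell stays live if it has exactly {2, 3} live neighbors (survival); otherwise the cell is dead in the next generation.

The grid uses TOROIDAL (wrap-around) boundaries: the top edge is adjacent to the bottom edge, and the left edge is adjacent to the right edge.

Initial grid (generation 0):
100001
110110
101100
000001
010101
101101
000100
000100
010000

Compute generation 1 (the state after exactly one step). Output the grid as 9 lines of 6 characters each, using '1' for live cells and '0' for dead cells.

Simulating step by step:
Generation 0 (given above): 20 live cells
Generation 1: 21 live cells
(generation 1 grid is the final answer)

Answer: 001011
000110
101100
010101
010101
110101
000100
001000
100000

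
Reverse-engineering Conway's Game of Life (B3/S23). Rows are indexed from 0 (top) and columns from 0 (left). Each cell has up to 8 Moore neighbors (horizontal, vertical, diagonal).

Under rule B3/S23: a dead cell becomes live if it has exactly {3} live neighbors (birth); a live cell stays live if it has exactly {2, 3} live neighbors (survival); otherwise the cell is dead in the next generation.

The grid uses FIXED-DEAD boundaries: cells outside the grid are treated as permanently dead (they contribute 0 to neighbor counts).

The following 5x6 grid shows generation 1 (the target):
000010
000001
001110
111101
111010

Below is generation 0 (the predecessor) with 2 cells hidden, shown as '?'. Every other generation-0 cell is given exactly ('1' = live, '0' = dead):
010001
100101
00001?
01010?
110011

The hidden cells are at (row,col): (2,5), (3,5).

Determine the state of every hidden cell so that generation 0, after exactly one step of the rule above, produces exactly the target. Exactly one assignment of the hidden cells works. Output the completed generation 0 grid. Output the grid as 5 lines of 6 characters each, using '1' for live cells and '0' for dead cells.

Answer: 010001
100101
000010
010100
110011

Derivation:
Hidden generation-0 cells (in order): (2,5), (3,5).
A hidden cell only influences target cells in its own 3x3 neighborhood. Try each of the 2^2 = 4 assignments, step the completed generation 0 forward once under B3/S23, and compare with the target:
  (2,5)=0 (3,5)=0 -> step reproduces the target at every cell -> ACCEPT
  (2,5)=0 (3,5)=1 -> step gives (2,4)='0' but target has '1' -> reject
  (2,5)=1 (3,5)=0 -> step gives (2,4)='0' but target has '1' -> reject
  (2,5)=1 (3,5)=1 -> step gives (2,4)='0' but target has '1' -> reject
Unique solution: (2,5)=dead, (3,5)=dead.
Check: live-neighbor counts of every cell in the completed generation 0:
212131
122142
223332
323243
223221
Applying B3/S23 to generation 0 with these counts gives:
000010
000001
001110
111101
111010
which matches the target exactly.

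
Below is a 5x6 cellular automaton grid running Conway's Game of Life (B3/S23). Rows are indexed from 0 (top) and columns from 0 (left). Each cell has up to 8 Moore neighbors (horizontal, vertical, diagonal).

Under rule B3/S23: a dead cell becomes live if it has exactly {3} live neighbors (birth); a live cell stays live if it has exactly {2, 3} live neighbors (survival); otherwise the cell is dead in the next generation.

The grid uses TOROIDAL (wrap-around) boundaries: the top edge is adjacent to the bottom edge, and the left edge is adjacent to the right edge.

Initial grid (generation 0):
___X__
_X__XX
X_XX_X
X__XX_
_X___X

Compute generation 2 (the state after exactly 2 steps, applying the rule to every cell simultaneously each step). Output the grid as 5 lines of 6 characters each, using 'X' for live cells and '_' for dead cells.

Answer: __XX_X
XXX___
__X___
_X_XX_
XXXX_X

Derivation:
Simulating step by step:
Generation 0 (given above): 13 live cells
Generation 1: 10 live cells
__X__X
_X___X
__X___
___X__
X_XX_X
Generation 2: 15 live cells
(generation 2 grid is the final answer)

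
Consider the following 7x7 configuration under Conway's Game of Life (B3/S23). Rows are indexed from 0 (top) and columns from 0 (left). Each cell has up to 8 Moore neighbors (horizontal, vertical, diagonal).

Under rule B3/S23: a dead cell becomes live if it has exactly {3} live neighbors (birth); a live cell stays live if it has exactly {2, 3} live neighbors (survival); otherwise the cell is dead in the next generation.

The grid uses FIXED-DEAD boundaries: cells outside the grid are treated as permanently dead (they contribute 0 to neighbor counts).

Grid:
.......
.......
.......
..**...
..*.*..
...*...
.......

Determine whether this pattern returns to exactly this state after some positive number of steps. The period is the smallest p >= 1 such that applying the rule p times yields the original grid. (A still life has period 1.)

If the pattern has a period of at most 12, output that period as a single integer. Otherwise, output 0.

Simulating and comparing each generation to the original:
Gen 0 (original, given above): 5 live cells
Gen 1: 5 live cells, MATCHES original -> period = 1

Answer: 1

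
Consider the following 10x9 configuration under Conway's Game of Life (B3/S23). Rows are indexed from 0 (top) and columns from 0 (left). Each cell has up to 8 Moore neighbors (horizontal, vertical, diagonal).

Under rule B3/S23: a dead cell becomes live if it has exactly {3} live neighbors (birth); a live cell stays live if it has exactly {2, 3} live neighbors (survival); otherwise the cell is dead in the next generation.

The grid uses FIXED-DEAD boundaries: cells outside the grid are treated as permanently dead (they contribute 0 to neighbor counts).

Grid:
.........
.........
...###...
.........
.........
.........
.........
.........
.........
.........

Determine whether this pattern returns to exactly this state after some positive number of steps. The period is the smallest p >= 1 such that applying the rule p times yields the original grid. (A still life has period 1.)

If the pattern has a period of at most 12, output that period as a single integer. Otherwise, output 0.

Simulating and comparing each generation to the original:
Gen 0 (original, given above): 3 live cells
Gen 1: 3 live cells, differs from original
Gen 2: 3 live cells, MATCHES original -> period = 2

Answer: 2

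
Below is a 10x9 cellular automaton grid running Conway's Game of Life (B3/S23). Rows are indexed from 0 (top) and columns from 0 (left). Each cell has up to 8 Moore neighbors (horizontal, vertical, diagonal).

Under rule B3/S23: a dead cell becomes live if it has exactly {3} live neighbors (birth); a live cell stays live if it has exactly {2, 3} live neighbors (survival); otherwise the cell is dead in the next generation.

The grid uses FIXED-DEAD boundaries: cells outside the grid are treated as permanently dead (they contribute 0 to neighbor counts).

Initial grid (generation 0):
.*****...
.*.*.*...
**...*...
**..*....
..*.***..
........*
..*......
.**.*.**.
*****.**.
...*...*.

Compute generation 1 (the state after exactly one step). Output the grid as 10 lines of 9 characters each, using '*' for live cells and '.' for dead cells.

Answer: .*.*.*...
...*.**..
.....*...
*.***.*..
.*.***...
...*.*...
.***...*.
*...*.**.
*...*...*
.*.**.**.

Derivation:
Simulating step by step:
Generation 0 (given above): 34 live cells
Generation 1: 34 live cells
(generation 1 grid is the final answer)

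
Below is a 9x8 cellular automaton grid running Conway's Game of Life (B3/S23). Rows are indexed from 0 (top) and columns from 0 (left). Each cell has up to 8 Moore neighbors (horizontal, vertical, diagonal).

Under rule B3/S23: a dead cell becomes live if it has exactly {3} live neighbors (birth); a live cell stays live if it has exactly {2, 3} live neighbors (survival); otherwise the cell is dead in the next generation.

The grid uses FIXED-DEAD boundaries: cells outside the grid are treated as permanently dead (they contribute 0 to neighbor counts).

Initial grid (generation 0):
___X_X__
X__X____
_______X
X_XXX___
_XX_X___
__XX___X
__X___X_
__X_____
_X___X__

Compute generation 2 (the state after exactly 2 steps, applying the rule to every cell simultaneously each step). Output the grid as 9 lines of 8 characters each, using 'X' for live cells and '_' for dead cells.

Simulating step by step:
Generation 0 (given above): 20 live cells
Generation 1: 12 live cells
____X___
____X___
_XX_X___
__X_X___
____X___
________
_XX_____
_XX_____
________
Generation 2: 15 live cells
(generation 2 grid is the final answer)

Answer: ________
____XX__
_XX_XX__
_XX_XX__
___X____
________
_XX_____
_XX_____
________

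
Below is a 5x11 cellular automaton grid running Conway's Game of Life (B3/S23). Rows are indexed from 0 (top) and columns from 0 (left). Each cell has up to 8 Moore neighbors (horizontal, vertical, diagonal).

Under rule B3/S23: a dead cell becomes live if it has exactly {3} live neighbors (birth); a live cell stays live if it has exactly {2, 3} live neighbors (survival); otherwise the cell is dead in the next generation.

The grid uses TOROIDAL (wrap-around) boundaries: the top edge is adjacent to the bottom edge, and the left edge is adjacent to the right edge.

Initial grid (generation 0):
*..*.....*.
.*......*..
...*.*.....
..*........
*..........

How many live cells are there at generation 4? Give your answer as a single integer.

Answer: 10

Derivation:
Simulating step by step:
Generation 0 (given above): 9 live cells
Generation 1: 8 live cells
**........*
..*.*......
..*........
...........
.*........*
Generation 2: 9 live cells
.**.......*
*.**.......
...*.......
...........
.*........*
Generation 3: 8 live cells
...*......*
*..*.......
..**.......
...........
.**........
Generation 4: 10 live cells
**.*.......
...**......
..**.......
.*.*.......
..*........
Population at generation 4: 10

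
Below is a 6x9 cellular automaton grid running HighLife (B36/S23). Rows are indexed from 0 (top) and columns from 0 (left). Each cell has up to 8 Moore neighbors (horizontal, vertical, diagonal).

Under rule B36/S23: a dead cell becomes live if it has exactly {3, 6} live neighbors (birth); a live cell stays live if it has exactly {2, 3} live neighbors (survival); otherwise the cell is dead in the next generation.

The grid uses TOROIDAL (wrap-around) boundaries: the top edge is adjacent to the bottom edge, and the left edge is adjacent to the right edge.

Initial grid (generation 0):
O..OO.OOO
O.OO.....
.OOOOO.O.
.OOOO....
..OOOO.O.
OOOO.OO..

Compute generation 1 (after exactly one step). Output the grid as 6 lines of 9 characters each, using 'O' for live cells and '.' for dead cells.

Simulating step by step:
Generation 0 (given above): 30 live cells
Generation 1: 11 live cells
(generation 1 grid is the final answer)

Answer: .OO...OO.
O...O....
O....O...
.........
OO.......
O........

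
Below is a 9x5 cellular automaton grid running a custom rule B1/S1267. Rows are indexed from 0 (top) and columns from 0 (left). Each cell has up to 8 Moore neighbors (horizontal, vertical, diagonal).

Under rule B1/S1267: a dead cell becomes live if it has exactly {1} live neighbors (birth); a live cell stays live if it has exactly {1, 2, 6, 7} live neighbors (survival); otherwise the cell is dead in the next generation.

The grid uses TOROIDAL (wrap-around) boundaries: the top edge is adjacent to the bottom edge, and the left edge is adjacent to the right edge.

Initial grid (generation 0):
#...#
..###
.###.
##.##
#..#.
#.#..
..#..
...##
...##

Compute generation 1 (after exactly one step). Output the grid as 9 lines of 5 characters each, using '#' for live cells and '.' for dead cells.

Answer: .....
.....
..##.
.....
.....
#.#..
..#..
.#...
.#...

Derivation:
Simulating step by step:
Generation 0 (given above): 21 live cells
Generation 1: 7 live cells
(generation 1 grid is the final answer)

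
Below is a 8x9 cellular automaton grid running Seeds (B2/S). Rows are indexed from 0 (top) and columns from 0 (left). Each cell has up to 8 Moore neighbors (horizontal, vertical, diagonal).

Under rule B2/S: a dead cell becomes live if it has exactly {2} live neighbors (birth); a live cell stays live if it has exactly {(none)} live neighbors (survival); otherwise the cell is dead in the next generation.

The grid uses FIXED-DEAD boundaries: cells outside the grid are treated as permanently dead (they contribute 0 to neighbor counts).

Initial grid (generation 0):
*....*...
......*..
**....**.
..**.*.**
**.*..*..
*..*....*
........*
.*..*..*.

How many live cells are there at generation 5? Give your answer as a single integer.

Answer: 12

Derivation:
Simulating step by step:
Generation 0 (given above): 23 live cells
Generation 1: 11 live cells
......*..
.........
...**....
.........
.....*...
....*....
*****....
........*
Generation 2: 10 live cells
.........
...***...
.........
...*.*...
....*....
*........
.....*...
*...*....
Generation 3: 12 live cells
...*.*...
.........
..*...*..
.........
...*.*...
....**...
**..*....
.....*...
Generation 4: 21 live cells
....*....
..*****..
.........
..*****..
......*..
***...*..
...*..*..
**..*....
Generation 5: 12 live cells
..*...*..
.........
.*.....*.
.......*.
*........
...*.....
....*..*.
..**.*...
Population at generation 5: 12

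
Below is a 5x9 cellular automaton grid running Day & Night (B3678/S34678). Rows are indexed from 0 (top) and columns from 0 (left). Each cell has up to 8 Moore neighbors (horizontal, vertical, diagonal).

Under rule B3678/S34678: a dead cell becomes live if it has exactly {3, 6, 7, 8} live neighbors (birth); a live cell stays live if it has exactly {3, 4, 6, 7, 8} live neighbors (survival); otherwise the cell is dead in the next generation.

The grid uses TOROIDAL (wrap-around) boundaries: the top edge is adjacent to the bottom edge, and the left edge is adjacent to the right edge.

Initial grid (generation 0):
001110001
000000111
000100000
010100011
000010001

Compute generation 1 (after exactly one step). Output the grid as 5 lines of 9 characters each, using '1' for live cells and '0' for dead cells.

Simulating step by step:
Generation 0 (given above): 14 live cells
Generation 1: 15 live cells
(generation 1 grid is the final answer)

Answer: 100101001
001010010
101000100
101010000
000010001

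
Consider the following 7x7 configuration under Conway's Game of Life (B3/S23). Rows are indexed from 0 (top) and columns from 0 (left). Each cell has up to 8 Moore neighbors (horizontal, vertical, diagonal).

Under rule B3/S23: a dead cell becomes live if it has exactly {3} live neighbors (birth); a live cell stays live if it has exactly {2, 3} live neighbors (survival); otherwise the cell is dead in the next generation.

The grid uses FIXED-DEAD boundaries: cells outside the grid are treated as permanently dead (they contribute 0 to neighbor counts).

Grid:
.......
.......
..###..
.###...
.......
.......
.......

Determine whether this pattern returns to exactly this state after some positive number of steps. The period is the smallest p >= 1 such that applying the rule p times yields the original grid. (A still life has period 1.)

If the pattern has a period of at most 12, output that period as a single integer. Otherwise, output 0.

Answer: 2

Derivation:
Simulating and comparing each generation to the original:
Gen 0 (original, given above): 6 live cells
Gen 1: 6 live cells, differs from original
Gen 2: 6 live cells, MATCHES original -> period = 2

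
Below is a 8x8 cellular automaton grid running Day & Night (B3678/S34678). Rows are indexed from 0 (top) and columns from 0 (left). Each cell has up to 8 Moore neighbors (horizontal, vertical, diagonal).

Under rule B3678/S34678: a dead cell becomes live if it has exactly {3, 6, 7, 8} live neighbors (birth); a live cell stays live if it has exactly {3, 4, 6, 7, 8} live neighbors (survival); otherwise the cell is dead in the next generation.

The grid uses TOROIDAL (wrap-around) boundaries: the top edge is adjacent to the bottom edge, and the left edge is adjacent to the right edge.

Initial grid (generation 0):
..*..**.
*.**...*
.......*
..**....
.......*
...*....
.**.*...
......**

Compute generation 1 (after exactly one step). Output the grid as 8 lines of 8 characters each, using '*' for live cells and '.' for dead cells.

Simulating step by step:
Generation 0 (given above): 17 live cells
Generation 1: 16 live cells
(generation 1 grid is the final answer)

Answer: **.*..*.
.*.....*
**......
........
..**....
..*.....
...*....
.***..*.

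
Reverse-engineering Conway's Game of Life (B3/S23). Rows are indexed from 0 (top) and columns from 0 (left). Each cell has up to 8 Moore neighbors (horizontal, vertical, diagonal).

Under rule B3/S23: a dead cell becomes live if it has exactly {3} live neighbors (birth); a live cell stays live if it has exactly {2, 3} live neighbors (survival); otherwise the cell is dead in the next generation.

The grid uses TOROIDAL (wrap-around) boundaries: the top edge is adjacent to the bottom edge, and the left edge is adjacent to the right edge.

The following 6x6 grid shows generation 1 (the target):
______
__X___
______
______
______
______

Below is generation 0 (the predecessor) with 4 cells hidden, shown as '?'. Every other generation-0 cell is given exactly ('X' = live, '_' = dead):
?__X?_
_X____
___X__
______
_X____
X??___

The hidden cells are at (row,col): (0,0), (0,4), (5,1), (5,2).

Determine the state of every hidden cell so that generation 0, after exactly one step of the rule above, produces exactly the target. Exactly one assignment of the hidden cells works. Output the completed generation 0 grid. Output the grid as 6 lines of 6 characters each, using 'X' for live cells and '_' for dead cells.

Hidden generation-0 cells (in order): (0,0), (0,4), (5,1), (5,2).
A hidden cell only influences target cells in its own 3x3 neighborhood. Try each of the 2^4 = 16 assignments, step the completed generation 0 forward once under B3/S23, and compare with the target:
  (0,0)=_ (0,4)=_ (5,1)=_ (5,2)=_ -> step reproduces the target at every cell -> ACCEPT
  (0,0)=_ (0,4)=_ (5,1)=_ (5,2)=X -> step gives (0,1)='X' but target has '_' -> reject
  (0,0)=_ (0,4)=_ (5,1)=X (5,2)=_ -> step gives (0,0)='X' but target has '_' -> reject
  (0,0)=_ (0,4)=_ (5,1)=X (5,2)=X -> step gives (0,0)='X' but target has '_' -> reject
  (0,0)=_ (0,4)=X (5,1)=_ (5,2)=_ -> step gives (1,3)='X' but target has '_' -> reject
  (0,0)=_ (0,4)=X (5,1)=_ (5,2)=X -> step gives (0,1)='X' but target has '_' -> reject
  (0,0)=_ (0,4)=X (5,1)=X (5,2)=_ -> step gives (0,0)='X' but target has '_' -> reject
  (0,0)=_ (0,4)=X (5,1)=X (5,2)=X -> step gives (0,0)='X' but target has '_' -> reject
  (0,0)=X (0,4)=_ (5,1)=_ (5,2)=_ -> step gives (0,0)='X' but target has '_' -> reject
  (0,0)=X (0,4)=_ (5,1)=_ (5,2)=X -> step gives (0,0)='X' but target has '_' -> reject
  (0,0)=X (0,4)=_ (5,1)=X (5,2)=_ -> step gives (0,0)='X' but target has '_' -> reject
  (0,0)=X (0,4)=_ (5,1)=X (5,2)=X -> step gives (0,0)='X' but target has '_' -> reject
  (0,0)=X (0,4)=X (5,1)=_ (5,2)=_ -> step gives (0,0)='X' but target has '_' -> reject
  (0,0)=X (0,4)=X (5,1)=_ (5,2)=X -> step gives (0,0)='X' but target has '_' -> reject
  (0,0)=X (0,4)=X (5,1)=X (5,2)=_ -> step gives (0,0)='X' but target has '_' -> reject
  (0,0)=X (0,4)=X (5,1)=X (5,2)=X -> step gives (0,0)='X' but target has '_' -> reject
Unique solution: (0,0)=dead, (0,4)=dead, (5,1)=dead, (5,2)=dead.
Check: live-neighbor counts of every cell in the completed generation 0:
222011
103220
112010
112110
211001
122111
Applying B3/S23 to generation 0 with these counts gives:
______
__X___
______
______
______
______
which matches the target exactly.

Answer: ___X__
_X____
___X__
______
_X____
X_____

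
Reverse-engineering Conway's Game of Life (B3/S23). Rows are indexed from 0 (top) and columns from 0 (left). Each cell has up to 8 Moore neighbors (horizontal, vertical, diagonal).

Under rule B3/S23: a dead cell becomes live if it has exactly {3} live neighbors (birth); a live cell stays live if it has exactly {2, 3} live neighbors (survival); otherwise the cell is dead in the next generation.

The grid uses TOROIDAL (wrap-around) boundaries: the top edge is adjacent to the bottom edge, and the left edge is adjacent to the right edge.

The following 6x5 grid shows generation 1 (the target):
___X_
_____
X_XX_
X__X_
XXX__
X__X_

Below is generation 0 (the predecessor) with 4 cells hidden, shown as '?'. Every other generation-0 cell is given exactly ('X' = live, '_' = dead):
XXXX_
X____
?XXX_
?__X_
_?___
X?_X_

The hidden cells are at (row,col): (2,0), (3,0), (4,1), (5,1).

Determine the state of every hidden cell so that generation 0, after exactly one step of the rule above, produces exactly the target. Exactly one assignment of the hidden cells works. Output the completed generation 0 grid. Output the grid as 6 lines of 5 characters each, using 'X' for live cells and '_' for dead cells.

Answer: XXXX_
X____
XXXX_
X__X_
_____
XX_X_

Derivation:
Hidden generation-0 cells (in order): (2,0), (3,0), (4,1), (5,1).
A hidden cell only influences target cells in its own 3x3 neighborhood. Try each of the 2^4 = 16 assignments, step the completed generation 0 forward once under B3/S23, and compare with the target:
  (2,0)=_ (3,0)=_ (4,1)=_ (5,1)=_ -> step gives (0,0)='X' but target has '_' -> reject
  (2,0)=_ (3,0)=_ (4,1)=_ (5,1)=X -> step gives (1,0)='X' but target has '_' -> reject
  (2,0)=_ (3,0)=_ (4,1)=X (5,1)=_ -> step gives (0,0)='X' but target has '_' -> reject
  (2,0)=_ (3,0)=_ (4,1)=X (5,1)=X -> step gives (1,0)='X' but target has '_' -> reject
  (2,0)=_ (3,0)=X (4,1)=_ (5,1)=_ -> step gives (0,0)='X' but target has '_' -> reject
  (2,0)=_ (3,0)=X (4,1)=_ (5,1)=X -> step gives (1,0)='X' but target has '_' -> reject
  (2,0)=_ (3,0)=X (4,1)=X (5,1)=_ -> step gives (0,0)='X' but target has '_' -> reject
  (2,0)=_ (3,0)=X (4,1)=X (5,1)=X -> step gives (1,0)='X' but target has '_' -> reject
  (2,0)=X (3,0)=_ (4,1)=_ (5,1)=_ -> step gives (0,0)='X' but target has '_' -> reject
  (2,0)=X (3,0)=_ (4,1)=_ (5,1)=X -> step gives (2,1)='X' but target has '_' -> reject
  (2,0)=X (3,0)=_ (4,1)=X (5,1)=_ -> step gives (0,0)='X' but target has '_' -> reject
  (2,0)=X (3,0)=_ (4,1)=X (5,1)=X -> step gives (2,1)='X' but target has '_' -> reject
  (2,0)=X (3,0)=X (4,1)=_ (5,1)=_ -> step gives (0,0)='X' but target has '_' -> reject
  (2,0)=X (3,0)=X (4,1)=_ (5,1)=X -> step reproduces the target at every cell -> ACCEPT
  (2,0)=X (3,0)=X (4,1)=X (5,1)=_ -> step gives (0,0)='X' but target has '_' -> reject
  (2,0)=X (3,0)=X (4,1)=X (5,1)=X -> step gives (4,0)='_' but target has 'X' -> reject
Unique solution: (2,0)=live, (3,0)=live, (4,1)=dead, (5,1)=live.
Check: live-neighbor counts of every cell in the completed generation 0:
45425
47645
34325
24424
33324
34524
Applying B3/S23 to generation 0 with these counts gives:
___X_
_____
X_XX_
X__X_
XXX__
X__X_
which matches the target exactly.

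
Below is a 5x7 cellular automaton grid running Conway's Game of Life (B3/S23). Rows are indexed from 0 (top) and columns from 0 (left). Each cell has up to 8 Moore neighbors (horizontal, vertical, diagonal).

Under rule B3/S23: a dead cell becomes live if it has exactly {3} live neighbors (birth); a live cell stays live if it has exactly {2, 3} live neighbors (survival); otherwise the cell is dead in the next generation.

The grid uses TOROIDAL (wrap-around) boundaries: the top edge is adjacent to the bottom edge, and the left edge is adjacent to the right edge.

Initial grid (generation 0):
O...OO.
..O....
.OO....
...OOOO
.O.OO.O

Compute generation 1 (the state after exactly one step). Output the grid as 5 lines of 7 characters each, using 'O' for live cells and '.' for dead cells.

Answer: OOO.OOO
..OO...
.OO.OO.
.O....O
..O....

Derivation:
Simulating step by step:
Generation 0 (given above): 14 live cells
Generation 1: 15 live cells
(generation 1 grid is the final answer)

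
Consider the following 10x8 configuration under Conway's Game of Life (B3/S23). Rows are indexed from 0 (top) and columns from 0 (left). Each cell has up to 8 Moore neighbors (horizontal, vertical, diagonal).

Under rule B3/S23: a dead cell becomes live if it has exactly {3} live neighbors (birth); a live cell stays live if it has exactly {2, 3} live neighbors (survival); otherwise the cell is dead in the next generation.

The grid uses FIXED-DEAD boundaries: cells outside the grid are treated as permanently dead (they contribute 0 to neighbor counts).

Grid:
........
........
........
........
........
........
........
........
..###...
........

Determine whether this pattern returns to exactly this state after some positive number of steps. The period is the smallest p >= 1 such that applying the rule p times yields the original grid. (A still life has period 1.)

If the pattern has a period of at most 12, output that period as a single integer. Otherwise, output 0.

Simulating and comparing each generation to the original:
Gen 0 (original, given above): 3 live cells
Gen 1: 3 live cells, differs from original
Gen 2: 3 live cells, MATCHES original -> period = 2

Answer: 2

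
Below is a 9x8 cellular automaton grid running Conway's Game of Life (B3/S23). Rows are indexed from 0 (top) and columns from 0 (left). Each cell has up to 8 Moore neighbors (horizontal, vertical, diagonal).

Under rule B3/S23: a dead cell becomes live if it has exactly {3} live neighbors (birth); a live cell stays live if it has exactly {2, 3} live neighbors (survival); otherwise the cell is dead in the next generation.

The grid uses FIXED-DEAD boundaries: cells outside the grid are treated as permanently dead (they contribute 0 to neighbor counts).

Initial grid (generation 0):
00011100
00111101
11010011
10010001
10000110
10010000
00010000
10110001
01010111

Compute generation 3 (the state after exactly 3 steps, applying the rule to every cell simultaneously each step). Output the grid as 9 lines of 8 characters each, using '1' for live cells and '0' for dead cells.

Answer: 01000010
10111101
10000101
10100001
10001000
10101000
00011010
00100001
00001001

Derivation:
Simulating step by step:
Generation 0 (given above): 31 live cells
Generation 1: 30 live cells
00100110
01000001
11000101
10101101
11001010
00001000
01011000
01010001
01011011
Generation 2: 34 live cells
00000010
11100101
10101101
00111001
11001010
11101000
00011000
11000111
00011011
Generation 3: 26 live cells
(generation 3 grid is the final answer)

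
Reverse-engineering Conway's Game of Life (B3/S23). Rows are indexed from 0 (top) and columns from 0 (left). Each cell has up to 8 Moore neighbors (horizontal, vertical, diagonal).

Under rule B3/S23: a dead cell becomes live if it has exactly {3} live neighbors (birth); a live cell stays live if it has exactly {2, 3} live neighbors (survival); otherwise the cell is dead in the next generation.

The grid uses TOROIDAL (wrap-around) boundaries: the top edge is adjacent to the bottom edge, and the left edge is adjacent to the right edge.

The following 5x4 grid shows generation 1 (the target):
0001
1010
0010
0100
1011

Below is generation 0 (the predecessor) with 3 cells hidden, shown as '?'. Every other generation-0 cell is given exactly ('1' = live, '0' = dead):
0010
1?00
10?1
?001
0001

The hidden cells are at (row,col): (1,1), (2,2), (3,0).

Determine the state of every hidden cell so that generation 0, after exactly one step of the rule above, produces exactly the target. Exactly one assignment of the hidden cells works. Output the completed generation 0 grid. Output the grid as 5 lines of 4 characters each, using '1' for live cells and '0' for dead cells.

Hidden generation-0 cells (in order): (1,1), (2,2), (3,0).
A hidden cell only influences target cells in its own 3x3 neighborhood. Try each of the 2^3 = 8 assignments, step the completed generation 0 forward once under B3/S23, and compare with the target:
  (1,1)=0 (2,2)=0 (3,0)=0 -> step gives (1,1)='1' but target has '0' -> reject
  (1,1)=0 (2,2)=0 (3,0)=1 -> step gives (1,1)='1' but target has '0' -> reject
  (1,1)=0 (2,2)=1 (3,0)=0 -> step gives (2,0)='1' but target has '0' -> reject
  (1,1)=0 (2,2)=1 (3,0)=1 -> step reproduces the target at every cell -> ACCEPT
  (1,1)=1 (2,2)=0 (3,0)=0 -> step gives (0,0)='1' but target has '0' -> reject
  (1,1)=1 (2,2)=0 (3,0)=1 -> step gives (0,0)='1' but target has '0' -> reject
  (1,1)=1 (2,2)=1 (3,0)=0 -> step gives (0,0)='1' but target has '0' -> reject
  (1,1)=1 (2,2)=1 (3,0)=1 -> step gives (0,0)='1' but target has '0' -> reject
Unique solution: (1,1)=dead, (2,2)=live, (3,0)=live.
Check: live-neighbor counts of every cell in the completed generation 0:
2213
2435
4425
4345
3233
Applying B3/S23 to generation 0 with these counts gives:
0001
1010
0010
0100
1011
which matches the target exactly.

Answer: 0010
1000
1011
1001
0001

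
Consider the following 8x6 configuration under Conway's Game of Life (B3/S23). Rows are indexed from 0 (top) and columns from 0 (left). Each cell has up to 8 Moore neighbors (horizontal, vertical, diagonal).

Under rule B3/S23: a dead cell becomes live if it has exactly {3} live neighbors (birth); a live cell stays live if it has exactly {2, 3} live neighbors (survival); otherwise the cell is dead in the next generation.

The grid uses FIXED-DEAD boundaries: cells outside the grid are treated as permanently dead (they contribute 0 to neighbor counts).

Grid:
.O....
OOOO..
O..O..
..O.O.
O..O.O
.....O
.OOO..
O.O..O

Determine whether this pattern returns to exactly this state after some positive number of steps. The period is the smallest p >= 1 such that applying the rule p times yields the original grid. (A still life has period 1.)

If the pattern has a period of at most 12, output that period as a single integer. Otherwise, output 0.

Answer: 0

Derivation:
Simulating and comparing each generation to the original:
Gen 0 (original, given above): 19 live cells
Gen 1: 19 live cells, differs from original
Gen 2: 17 live cells, differs from original
Gen 3: 19 live cells, differs from original
Gen 4: 17 live cells, differs from original
Gen 5: 15 live cells, differs from original
Gen 6: 20 live cells, differs from original
Gen 7: 16 live cells, differs from original
Gen 8: 20 live cells, differs from original
Gen 9: 15 live cells, differs from original
Gen 10: 16 live cells, differs from original
Gen 11: 11 live cells, differs from original
Gen 12: 12 live cells, differs from original
No period found within 12 steps.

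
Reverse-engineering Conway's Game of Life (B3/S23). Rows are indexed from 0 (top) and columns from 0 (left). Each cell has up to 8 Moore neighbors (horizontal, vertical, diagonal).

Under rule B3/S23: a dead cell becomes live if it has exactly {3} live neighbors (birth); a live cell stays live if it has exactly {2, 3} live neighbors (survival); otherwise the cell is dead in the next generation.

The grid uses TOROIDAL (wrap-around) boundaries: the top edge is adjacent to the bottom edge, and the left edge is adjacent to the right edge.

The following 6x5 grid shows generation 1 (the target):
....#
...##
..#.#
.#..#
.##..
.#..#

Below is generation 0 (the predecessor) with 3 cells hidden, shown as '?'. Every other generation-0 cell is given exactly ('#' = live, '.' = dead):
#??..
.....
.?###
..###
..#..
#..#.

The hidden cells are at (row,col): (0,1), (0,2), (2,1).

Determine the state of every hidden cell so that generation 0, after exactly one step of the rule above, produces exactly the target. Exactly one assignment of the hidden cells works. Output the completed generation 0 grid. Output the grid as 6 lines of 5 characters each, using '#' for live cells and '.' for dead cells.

Hidden generation-0 cells (in order): (0,1), (0,2), (2,1).
A hidden cell only influences target cells in its own 3x3 neighborhood. Try each of the 2^3 = 8 assignments, step the completed generation 0 forward once under B3/S23, and compare with the target:
  (0,1)=. (0,2)=. (2,1)=. -> step reproduces the target at every cell -> ACCEPT
  (0,1)=. (0,2)=. (2,1)=# -> step gives (1,0)='#' but target has '.' -> reject
  (0,1)=. (0,2)=# (2,1)=. -> step gives (0,1)='#' but target has '.' -> reject
  (0,1)=. (0,2)=# (2,1)=# -> step gives (0,1)='#' but target has '.' -> reject
  (0,1)=# (0,2)=. (2,1)=. -> step gives (0,0)='#' but target has '.' -> reject
  (0,1)=# (0,2)=. (2,1)=# -> step gives (0,0)='#' but target has '.' -> reject
  (0,1)=# (0,2)=# (2,1)=. -> step gives (0,0)='#' but target has '.' -> reject
  (0,1)=# (0,2)=# (2,1)=# -> step gives (0,0)='#' but target has '.' -> reject
Unique solution: (0,1)=dead, (0,2)=dead, (2,1)=dead.
Check: live-neighbor counts of every cell in the completed generation 0:
12113
22233
22353
23463
23354
13213
Applying B3/S23 to generation 0 with these counts gives:
....#
...##
..#.#
.#..#
.##..
.#..#
which matches the target exactly.

Answer: #....
.....
..###
..###
..#..
#..#.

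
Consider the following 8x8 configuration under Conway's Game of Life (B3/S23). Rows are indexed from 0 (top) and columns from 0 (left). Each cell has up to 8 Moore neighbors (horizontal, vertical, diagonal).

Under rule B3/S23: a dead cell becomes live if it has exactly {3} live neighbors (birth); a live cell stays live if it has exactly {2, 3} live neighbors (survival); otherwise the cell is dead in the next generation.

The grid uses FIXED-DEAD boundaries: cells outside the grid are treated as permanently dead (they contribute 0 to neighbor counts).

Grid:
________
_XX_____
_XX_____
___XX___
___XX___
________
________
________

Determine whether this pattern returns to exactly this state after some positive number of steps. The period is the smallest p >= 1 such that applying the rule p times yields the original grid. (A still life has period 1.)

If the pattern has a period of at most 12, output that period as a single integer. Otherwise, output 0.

Simulating and comparing each generation to the original:
Gen 0 (original, given above): 8 live cells
Gen 1: 6 live cells, differs from original
Gen 2: 8 live cells, MATCHES original -> period = 2

Answer: 2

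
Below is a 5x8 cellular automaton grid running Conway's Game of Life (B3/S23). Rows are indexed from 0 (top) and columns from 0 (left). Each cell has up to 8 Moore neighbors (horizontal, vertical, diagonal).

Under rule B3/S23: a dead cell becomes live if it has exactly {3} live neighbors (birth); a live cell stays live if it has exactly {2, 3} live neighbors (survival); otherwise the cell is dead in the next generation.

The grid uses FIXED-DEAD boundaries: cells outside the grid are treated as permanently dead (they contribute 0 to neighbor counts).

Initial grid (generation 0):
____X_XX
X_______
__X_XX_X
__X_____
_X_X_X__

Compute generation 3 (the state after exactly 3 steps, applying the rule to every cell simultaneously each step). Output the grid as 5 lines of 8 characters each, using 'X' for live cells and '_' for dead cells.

Simulating step by step:
Generation 0 (given above): 12 live cells
Generation 1: 10 live cells
________
___XX__X
_X_X____
_XX__XX_
__X_____
Generation 2: 11 live cells
________
__XXX___
_X_X_XX_
_X_X____
_XX_____
Generation 3: 13 live cells
(generation 3 grid is the final answer)

Answer: ___X____
__XXXX__
_X___X__
XX_XX___
_XX_____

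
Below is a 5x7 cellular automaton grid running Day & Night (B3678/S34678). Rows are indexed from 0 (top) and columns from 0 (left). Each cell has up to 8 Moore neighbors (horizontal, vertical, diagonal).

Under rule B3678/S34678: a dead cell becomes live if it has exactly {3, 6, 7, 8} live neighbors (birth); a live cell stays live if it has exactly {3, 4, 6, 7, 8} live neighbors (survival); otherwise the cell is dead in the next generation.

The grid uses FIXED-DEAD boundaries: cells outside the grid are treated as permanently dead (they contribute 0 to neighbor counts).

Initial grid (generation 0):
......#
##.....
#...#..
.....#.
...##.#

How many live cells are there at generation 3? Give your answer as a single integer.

Answer: 0

Derivation:
Simulating step by step:
Generation 0 (given above): 9 live cells
Generation 1: 4 live cells
.......
.......
.#.....
...#.#.
.....#.
Generation 2: 2 live cells
.......
.......
.......
....#..
....#..
Generation 3: 0 live cells
.......
.......
.......
.......
.......
Population at generation 3: 0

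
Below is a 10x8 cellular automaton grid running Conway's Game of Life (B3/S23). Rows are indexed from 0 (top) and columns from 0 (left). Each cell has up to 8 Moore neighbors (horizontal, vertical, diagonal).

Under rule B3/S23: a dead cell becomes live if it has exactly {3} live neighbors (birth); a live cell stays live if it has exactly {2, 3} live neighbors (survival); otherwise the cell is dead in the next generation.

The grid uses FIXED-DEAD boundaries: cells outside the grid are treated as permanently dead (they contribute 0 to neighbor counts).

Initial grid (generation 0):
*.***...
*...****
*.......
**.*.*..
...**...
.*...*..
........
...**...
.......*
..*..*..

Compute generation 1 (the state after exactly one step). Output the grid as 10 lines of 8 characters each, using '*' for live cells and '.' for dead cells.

Answer: .*.**.*.
*...***.
*.......
****....
**.*.*..
....*...
....*...
........
...**...
........

Derivation:
Simulating step by step:
Generation 0 (given above): 23 live cells
Generation 1: 21 live cells
(generation 1 grid is the final answer)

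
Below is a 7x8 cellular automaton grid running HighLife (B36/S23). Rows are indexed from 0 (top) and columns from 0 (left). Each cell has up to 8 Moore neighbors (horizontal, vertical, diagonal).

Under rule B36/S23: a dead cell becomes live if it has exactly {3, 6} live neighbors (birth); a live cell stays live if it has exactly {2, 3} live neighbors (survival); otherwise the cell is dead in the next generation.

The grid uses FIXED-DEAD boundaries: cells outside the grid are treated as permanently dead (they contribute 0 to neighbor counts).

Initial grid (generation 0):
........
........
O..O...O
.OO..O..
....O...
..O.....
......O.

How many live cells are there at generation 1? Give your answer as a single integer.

Answer: 9

Derivation:
Simulating step by step:
Generation 0 (given above): 9 live cells
Generation 1: 9 live cells
........
........
.OO.....
.OOOO...
.OOO....
........
........
Population at generation 1: 9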